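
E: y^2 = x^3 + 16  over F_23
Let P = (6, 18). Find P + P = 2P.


Doubling: s = (3 x1^2 + a) / (2 y1)
s = (3*6^2 + 0) / (2*18) mod 23 = 3
x3 = s^2 - 2 x1 mod 23 = 3^2 - 2*6 = 20
y3 = s (x1 - x3) - y1 mod 23 = 3 * (6 - 20) - 18 = 9

2P = (20, 9)


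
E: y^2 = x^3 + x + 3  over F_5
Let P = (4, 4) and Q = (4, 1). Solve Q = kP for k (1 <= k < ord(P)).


Enumerate multiples of P until we hit Q = (4, 1):
  1P = (4, 4)
  2P = (1, 0)
  3P = (4, 1)
Match found at i = 3.

k = 3


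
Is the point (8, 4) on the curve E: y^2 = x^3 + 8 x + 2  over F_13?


Check whether y^2 = x^3 + 8 x + 2 (mod 13) for (x, y) = (8, 4).
LHS: y^2 = 4^2 mod 13 = 3
RHS: x^3 + 8 x + 2 = 8^3 + 8*8 + 2 mod 13 = 6
LHS != RHS

No, not on the curve


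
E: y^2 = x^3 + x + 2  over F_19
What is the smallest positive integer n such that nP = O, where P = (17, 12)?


Compute successive multiples of P until we hit O:
  1P = (17, 12)
  2P = (10, 10)
  3P = (1, 17)
  4P = (8, 3)
  5P = (14, 10)
  6P = (18, 0)
  7P = (14, 9)
  8P = (8, 16)
  ... (continuing to 12P)
  12P = O

ord(P) = 12


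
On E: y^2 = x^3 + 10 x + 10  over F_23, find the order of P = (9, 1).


Compute successive multiples of P until we hit O:
  1P = (9, 1)
  2P = (5, 22)
  3P = (15, 19)
  4P = (8, 2)
  5P = (7, 20)
  6P = (11, 18)
  7P = (12, 8)
  8P = (10, 12)
  ... (continuing to 17P)
  17P = O

ord(P) = 17


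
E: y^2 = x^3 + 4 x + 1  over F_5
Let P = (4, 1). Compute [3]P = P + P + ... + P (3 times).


k = 3 = 11_2 (binary, LSB first: 11)
Double-and-add from P = (4, 1):
  bit 0 = 1: acc = O + (4, 1) = (4, 1)
  bit 1 = 1: acc = (4, 1) + (3, 0) = (4, 4)

3P = (4, 4)


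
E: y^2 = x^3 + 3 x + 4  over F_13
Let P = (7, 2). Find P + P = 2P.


Doubling: s = (3 x1^2 + a) / (2 y1)
s = (3*7^2 + 3) / (2*2) mod 13 = 5
x3 = s^2 - 2 x1 mod 13 = 5^2 - 2*7 = 11
y3 = s (x1 - x3) - y1 mod 13 = 5 * (7 - 11) - 2 = 4

2P = (11, 4)


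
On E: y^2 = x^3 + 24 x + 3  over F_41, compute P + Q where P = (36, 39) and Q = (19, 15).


P != Q, so use the chord formula.
s = (y2 - y1) / (x2 - x1) = (17) / (24) mod 41 = 40
x3 = s^2 - x1 - x2 mod 41 = 40^2 - 36 - 19 = 28
y3 = s (x1 - x3) - y1 mod 41 = 40 * (36 - 28) - 39 = 35

P + Q = (28, 35)


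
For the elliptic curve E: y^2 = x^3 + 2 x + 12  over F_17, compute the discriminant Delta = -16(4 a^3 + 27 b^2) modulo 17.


4 a^3 + 27 b^2 = 4*2^3 + 27*12^2 = 32 + 3888 = 3920
Delta = -16 * (3920) = -62720
Delta mod 17 = 10

Delta = 10 (mod 17)


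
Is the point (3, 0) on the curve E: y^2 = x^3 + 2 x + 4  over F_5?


Check whether y^2 = x^3 + 2 x + 4 (mod 5) for (x, y) = (3, 0).
LHS: y^2 = 0^2 mod 5 = 0
RHS: x^3 + 2 x + 4 = 3^3 + 2*3 + 4 mod 5 = 2
LHS != RHS

No, not on the curve


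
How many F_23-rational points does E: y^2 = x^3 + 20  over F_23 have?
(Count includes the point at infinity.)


For each x in F_23, count y with y^2 = x^3 + 0 x + 20 mod 23:
  x = 3: RHS = 1, y in [1, 22]  -> 2 point(s)
  x = 6: RHS = 6, y in [11, 12]  -> 2 point(s)
  x = 7: RHS = 18, y in [8, 15]  -> 2 point(s)
  x = 8: RHS = 3, y in [7, 16]  -> 2 point(s)
  x = 9: RHS = 13, y in [6, 17]  -> 2 point(s)
  x = 10: RHS = 8, y in [10, 13]  -> 2 point(s)
  x = 12: RHS = 0, y in [0]  -> 1 point(s)
  x = 13: RHS = 9, y in [3, 20]  -> 2 point(s)
  x = 14: RHS = 4, y in [2, 21]  -> 2 point(s)
  x = 19: RHS = 2, y in [5, 18]  -> 2 point(s)
  x = 20: RHS = 16, y in [4, 19]  -> 2 point(s)
  x = 21: RHS = 12, y in [9, 14]  -> 2 point(s)
Affine points: 23. Add the point at infinity: total = 24.

#E(F_23) = 24


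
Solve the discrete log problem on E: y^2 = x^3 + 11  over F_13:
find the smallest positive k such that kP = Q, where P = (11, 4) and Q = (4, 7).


Enumerate multiples of P until we hit Q = (4, 7):
  1P = (11, 4)
  2P = (3, 8)
  3P = (9, 8)
  4P = (10, 7)
  5P = (1, 5)
  6P = (4, 7)
Match found at i = 6.

k = 6


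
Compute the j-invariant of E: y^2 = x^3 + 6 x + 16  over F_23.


Delta = -16(4 a^3 + 27 b^2) mod 23 = 14
-1728 * (4 a)^3 = -1728 * (4*6)^3 mod 23 = 20
j = 20 * 14^(-1) mod 23 = 8

j = 8 (mod 23)


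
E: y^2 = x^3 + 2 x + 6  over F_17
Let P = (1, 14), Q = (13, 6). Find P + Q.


P != Q, so use the chord formula.
s = (y2 - y1) / (x2 - x1) = (9) / (12) mod 17 = 5
x3 = s^2 - x1 - x2 mod 17 = 5^2 - 1 - 13 = 11
y3 = s (x1 - x3) - y1 mod 17 = 5 * (1 - 11) - 14 = 4

P + Q = (11, 4)


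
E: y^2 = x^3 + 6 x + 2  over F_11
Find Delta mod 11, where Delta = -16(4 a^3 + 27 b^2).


4 a^3 + 27 b^2 = 4*6^3 + 27*2^2 = 864 + 108 = 972
Delta = -16 * (972) = -15552
Delta mod 11 = 2

Delta = 2 (mod 11)


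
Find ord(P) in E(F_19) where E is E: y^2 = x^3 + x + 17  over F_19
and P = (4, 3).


Compute successive multiples of P until we hit O:
  1P = (4, 3)
  2P = (17, 8)
  3P = (14, 18)
  4P = (8, 10)
  5P = (16, 14)
  6P = (10, 1)
  7P = (3, 3)
  8P = (12, 16)
  ... (continuing to 28P)
  28P = O

ord(P) = 28


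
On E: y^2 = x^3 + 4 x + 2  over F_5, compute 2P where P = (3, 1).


Doubling: s = (3 x1^2 + a) / (2 y1)
s = (3*3^2 + 4) / (2*1) mod 5 = 3
x3 = s^2 - 2 x1 mod 5 = 3^2 - 2*3 = 3
y3 = s (x1 - x3) - y1 mod 5 = 3 * (3 - 3) - 1 = 4

2P = (3, 4)


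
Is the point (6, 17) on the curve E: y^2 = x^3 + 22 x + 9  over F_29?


Check whether y^2 = x^3 + 22 x + 9 (mod 29) for (x, y) = (6, 17).
LHS: y^2 = 17^2 mod 29 = 28
RHS: x^3 + 22 x + 9 = 6^3 + 22*6 + 9 mod 29 = 9
LHS != RHS

No, not on the curve


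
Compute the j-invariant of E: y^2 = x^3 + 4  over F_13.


Delta = -16(4 a^3 + 27 b^2) mod 13 = 4
-1728 * (4 a)^3 = -1728 * (4*0)^3 mod 13 = 0
j = 0 * 4^(-1) mod 13 = 0

j = 0 (mod 13)


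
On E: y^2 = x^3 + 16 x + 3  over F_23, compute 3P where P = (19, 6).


k = 3 = 11_2 (binary, LSB first: 11)
Double-and-add from P = (19, 6):
  bit 0 = 1: acc = O + (19, 6) = (19, 6)
  bit 1 = 1: acc = (19, 6) + (16, 10) = (0, 7)

3P = (0, 7)


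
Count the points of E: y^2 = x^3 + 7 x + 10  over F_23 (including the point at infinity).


For each x in F_23, count y with y^2 = x^3 + 7 x + 10 mod 23:
  x = 1: RHS = 18, y in [8, 15]  -> 2 point(s)
  x = 2: RHS = 9, y in [3, 20]  -> 2 point(s)
  x = 3: RHS = 12, y in [9, 14]  -> 2 point(s)
  x = 5: RHS = 9, y in [3, 20]  -> 2 point(s)
  x = 8: RHS = 3, y in [7, 16]  -> 2 point(s)
  x = 14: RHS = 0, y in [0]  -> 1 point(s)
  x = 16: RHS = 9, y in [3, 20]  -> 2 point(s)
  x = 20: RHS = 8, y in [10, 13]  -> 2 point(s)
  x = 22: RHS = 2, y in [5, 18]  -> 2 point(s)
Affine points: 17. Add the point at infinity: total = 18.

#E(F_23) = 18


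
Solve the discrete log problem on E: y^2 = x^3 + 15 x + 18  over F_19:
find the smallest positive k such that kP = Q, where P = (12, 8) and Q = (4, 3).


Enumerate multiples of P until we hit Q = (4, 3):
  1P = (12, 8)
  2P = (4, 16)
  3P = (4, 3)
Match found at i = 3.

k = 3


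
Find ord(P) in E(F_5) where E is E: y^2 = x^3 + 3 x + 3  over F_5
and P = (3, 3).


Compute successive multiples of P until we hit O:
  1P = (3, 3)
  2P = (4, 2)
  3P = (4, 3)
  4P = (3, 2)
  5P = O

ord(P) = 5


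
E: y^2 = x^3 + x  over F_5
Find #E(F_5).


For each x in F_5, count y with y^2 = x^3 + 1 x + 0 mod 5:
  x = 0: RHS = 0, y in [0]  -> 1 point(s)
  x = 2: RHS = 0, y in [0]  -> 1 point(s)
  x = 3: RHS = 0, y in [0]  -> 1 point(s)
Affine points: 3. Add the point at infinity: total = 4.

#E(F_5) = 4


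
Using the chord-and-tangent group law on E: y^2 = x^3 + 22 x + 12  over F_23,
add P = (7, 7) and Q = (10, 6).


P != Q, so use the chord formula.
s = (y2 - y1) / (x2 - x1) = (22) / (3) mod 23 = 15
x3 = s^2 - x1 - x2 mod 23 = 15^2 - 7 - 10 = 1
y3 = s (x1 - x3) - y1 mod 23 = 15 * (7 - 1) - 7 = 14

P + Q = (1, 14)


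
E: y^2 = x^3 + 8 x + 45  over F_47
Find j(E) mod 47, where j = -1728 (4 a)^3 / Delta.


Delta = -16(4 a^3 + 27 b^2) mod 47 = 2
-1728 * (4 a)^3 = -1728 * (4*8)^3 mod 47 = 5
j = 5 * 2^(-1) mod 47 = 26

j = 26 (mod 47)


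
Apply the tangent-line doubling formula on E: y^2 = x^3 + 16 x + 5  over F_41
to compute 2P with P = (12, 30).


Doubling: s = (3 x1^2 + a) / (2 y1)
s = (3*12^2 + 16) / (2*30) mod 41 = 2
x3 = s^2 - 2 x1 mod 41 = 2^2 - 2*12 = 21
y3 = s (x1 - x3) - y1 mod 41 = 2 * (12 - 21) - 30 = 34

2P = (21, 34)


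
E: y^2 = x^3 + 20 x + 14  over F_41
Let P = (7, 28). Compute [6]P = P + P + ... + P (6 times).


k = 6 = 110_2 (binary, LSB first: 011)
Double-and-add from P = (7, 28):
  bit 0 = 0: acc unchanged = O
  bit 1 = 1: acc = O + (9, 29) = (9, 29)
  bit 2 = 1: acc = (9, 29) + (24, 38) = (10, 36)

6P = (10, 36)


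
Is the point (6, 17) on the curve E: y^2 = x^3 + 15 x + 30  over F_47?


Check whether y^2 = x^3 + 15 x + 30 (mod 47) for (x, y) = (6, 17).
LHS: y^2 = 17^2 mod 47 = 7
RHS: x^3 + 15 x + 30 = 6^3 + 15*6 + 30 mod 47 = 7
LHS = RHS

Yes, on the curve


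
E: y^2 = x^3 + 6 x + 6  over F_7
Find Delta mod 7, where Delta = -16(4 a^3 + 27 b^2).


4 a^3 + 27 b^2 = 4*6^3 + 27*6^2 = 864 + 972 = 1836
Delta = -16 * (1836) = -29376
Delta mod 7 = 3

Delta = 3 (mod 7)


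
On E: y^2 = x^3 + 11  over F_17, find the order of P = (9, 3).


Compute successive multiples of P until we hit O:
  1P = (9, 3)
  2P = (3, 2)
  3P = (14, 16)
  4P = (13, 7)
  5P = (13, 10)
  6P = (14, 1)
  7P = (3, 15)
  8P = (9, 14)
  ... (continuing to 9P)
  9P = O

ord(P) = 9


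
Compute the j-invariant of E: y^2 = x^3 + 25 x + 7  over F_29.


Delta = -16(4 a^3 + 27 b^2) mod 29 = 9
-1728 * (4 a)^3 = -1728 * (4*25)^3 mod 29 = 3
j = 3 * 9^(-1) mod 29 = 10

j = 10 (mod 29)


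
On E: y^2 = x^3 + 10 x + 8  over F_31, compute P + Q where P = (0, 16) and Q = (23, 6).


P != Q, so use the chord formula.
s = (y2 - y1) / (x2 - x1) = (21) / (23) mod 31 = 9
x3 = s^2 - x1 - x2 mod 31 = 9^2 - 0 - 23 = 27
y3 = s (x1 - x3) - y1 mod 31 = 9 * (0 - 27) - 16 = 20

P + Q = (27, 20)


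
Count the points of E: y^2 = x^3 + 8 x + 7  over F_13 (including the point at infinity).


For each x in F_13, count y with y^2 = x^3 + 8 x + 7 mod 13:
  x = 1: RHS = 3, y in [4, 9]  -> 2 point(s)
  x = 4: RHS = 12, y in [5, 8]  -> 2 point(s)
  x = 5: RHS = 3, y in [4, 9]  -> 2 point(s)
  x = 7: RHS = 3, y in [4, 9]  -> 2 point(s)
  x = 11: RHS = 9, y in [3, 10]  -> 2 point(s)
Affine points: 10. Add the point at infinity: total = 11.

#E(F_13) = 11


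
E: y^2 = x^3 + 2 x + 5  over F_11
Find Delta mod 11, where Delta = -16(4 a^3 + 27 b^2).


4 a^3 + 27 b^2 = 4*2^3 + 27*5^2 = 32 + 675 = 707
Delta = -16 * (707) = -11312
Delta mod 11 = 7

Delta = 7 (mod 11)


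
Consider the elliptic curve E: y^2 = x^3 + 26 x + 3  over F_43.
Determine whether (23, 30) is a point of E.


Check whether y^2 = x^3 + 26 x + 3 (mod 43) for (x, y) = (23, 30).
LHS: y^2 = 30^2 mod 43 = 40
RHS: x^3 + 26 x + 3 = 23^3 + 26*23 + 3 mod 43 = 40
LHS = RHS

Yes, on the curve


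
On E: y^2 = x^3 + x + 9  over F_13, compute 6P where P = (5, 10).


k = 6 = 110_2 (binary, LSB first: 011)
Double-and-add from P = (5, 10):
  bit 0 = 0: acc unchanged = O
  bit 1 = 1: acc = O + (6, 7) = (6, 7)
  bit 2 = 1: acc = (6, 7) + (0, 10) = (4, 5)

6P = (4, 5)


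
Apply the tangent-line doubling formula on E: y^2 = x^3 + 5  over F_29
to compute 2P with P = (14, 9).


Doubling: s = (3 x1^2 + a) / (2 y1)
s = (3*14^2 + 0) / (2*9) mod 29 = 23
x3 = s^2 - 2 x1 mod 29 = 23^2 - 2*14 = 8
y3 = s (x1 - x3) - y1 mod 29 = 23 * (14 - 8) - 9 = 13

2P = (8, 13)


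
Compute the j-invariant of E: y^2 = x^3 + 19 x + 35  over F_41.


Delta = -16(4 a^3 + 27 b^2) mod 41 = 39
-1728 * (4 a)^3 = -1728 * (4*19)^3 mod 41 = 25
j = 25 * 39^(-1) mod 41 = 8

j = 8 (mod 41)


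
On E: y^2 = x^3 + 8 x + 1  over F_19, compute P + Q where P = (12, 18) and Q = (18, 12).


P != Q, so use the chord formula.
s = (y2 - y1) / (x2 - x1) = (13) / (6) mod 19 = 18
x3 = s^2 - x1 - x2 mod 19 = 18^2 - 12 - 18 = 9
y3 = s (x1 - x3) - y1 mod 19 = 18 * (12 - 9) - 18 = 17

P + Q = (9, 17)


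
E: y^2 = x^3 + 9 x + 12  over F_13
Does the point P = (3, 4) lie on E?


Check whether y^2 = x^3 + 9 x + 12 (mod 13) for (x, y) = (3, 4).
LHS: y^2 = 4^2 mod 13 = 3
RHS: x^3 + 9 x + 12 = 3^3 + 9*3 + 12 mod 13 = 1
LHS != RHS

No, not on the curve


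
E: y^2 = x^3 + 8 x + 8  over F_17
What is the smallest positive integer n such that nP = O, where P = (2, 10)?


Compute successive multiples of P until we hit O:
  1P = (2, 10)
  2P = (14, 12)
  3P = (10, 0)
  4P = (14, 5)
  5P = (2, 7)
  6P = O

ord(P) = 6


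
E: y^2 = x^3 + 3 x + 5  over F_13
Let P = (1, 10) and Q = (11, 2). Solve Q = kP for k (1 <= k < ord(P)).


Enumerate multiples of P until we hit Q = (11, 2):
  1P = (1, 10)
  2P = (12, 1)
  3P = (4, 9)
  4P = (11, 2)
Match found at i = 4.

k = 4


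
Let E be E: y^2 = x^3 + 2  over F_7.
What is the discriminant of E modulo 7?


4 a^3 + 27 b^2 = 4*0^3 + 27*2^2 = 0 + 108 = 108
Delta = -16 * (108) = -1728
Delta mod 7 = 1

Delta = 1 (mod 7)


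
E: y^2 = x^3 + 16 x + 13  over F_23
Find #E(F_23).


For each x in F_23, count y with y^2 = x^3 + 16 x + 13 mod 23:
  x = 0: RHS = 13, y in [6, 17]  -> 2 point(s)
  x = 4: RHS = 3, y in [7, 16]  -> 2 point(s)
  x = 6: RHS = 3, y in [7, 16]  -> 2 point(s)
  x = 7: RHS = 8, y in [10, 13]  -> 2 point(s)
  x = 8: RHS = 9, y in [3, 20]  -> 2 point(s)
  x = 9: RHS = 12, y in [9, 14]  -> 2 point(s)
  x = 10: RHS = 0, y in [0]  -> 1 point(s)
  x = 11: RHS = 2, y in [5, 18]  -> 2 point(s)
  x = 12: RHS = 1, y in [1, 22]  -> 2 point(s)
  x = 13: RHS = 3, y in [7, 16]  -> 2 point(s)
  x = 16: RHS = 18, y in [8, 15]  -> 2 point(s)
  x = 17: RHS = 0, y in [0]  -> 1 point(s)
  x = 19: RHS = 0, y in [0]  -> 1 point(s)
Affine points: 23. Add the point at infinity: total = 24.

#E(F_23) = 24


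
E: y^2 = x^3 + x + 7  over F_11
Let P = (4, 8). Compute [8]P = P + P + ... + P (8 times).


k = 8 = 1000_2 (binary, LSB first: 0001)
Double-and-add from P = (4, 8):
  bit 0 = 0: acc unchanged = O
  bit 1 = 0: acc unchanged = O
  bit 2 = 0: acc unchanged = O
  bit 3 = 1: acc = O + (4, 3) = (4, 3)

8P = (4, 3)


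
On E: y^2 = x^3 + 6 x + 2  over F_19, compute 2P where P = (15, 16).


Doubling: s = (3 x1^2 + a) / (2 y1)
s = (3*15^2 + 6) / (2*16) mod 19 = 10
x3 = s^2 - 2 x1 mod 19 = 10^2 - 2*15 = 13
y3 = s (x1 - x3) - y1 mod 19 = 10 * (15 - 13) - 16 = 4

2P = (13, 4)


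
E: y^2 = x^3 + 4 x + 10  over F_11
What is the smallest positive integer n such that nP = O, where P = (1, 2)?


Compute successive multiples of P until we hit O:
  1P = (1, 2)
  2P = (10, 7)
  3P = (9, 7)
  4P = (5, 1)
  5P = (3, 4)
  6P = (8, 2)
  7P = (2, 9)
  8P = (2, 2)
  ... (continuing to 15P)
  15P = O

ord(P) = 15


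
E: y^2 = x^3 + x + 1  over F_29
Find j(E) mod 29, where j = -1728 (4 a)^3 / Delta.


Delta = -16(4 a^3 + 27 b^2) mod 29 = 26
-1728 * (4 a)^3 = -1728 * (4*1)^3 mod 29 = 14
j = 14 * 26^(-1) mod 29 = 5

j = 5 (mod 29)


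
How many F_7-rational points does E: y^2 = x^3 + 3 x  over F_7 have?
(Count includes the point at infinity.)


For each x in F_7, count y with y^2 = x^3 + 3 x + 0 mod 7:
  x = 0: RHS = 0, y in [0]  -> 1 point(s)
  x = 1: RHS = 4, y in [2, 5]  -> 2 point(s)
  x = 2: RHS = 0, y in [0]  -> 1 point(s)
  x = 3: RHS = 1, y in [1, 6]  -> 2 point(s)
  x = 5: RHS = 0, y in [0]  -> 1 point(s)
Affine points: 7. Add the point at infinity: total = 8.

#E(F_7) = 8


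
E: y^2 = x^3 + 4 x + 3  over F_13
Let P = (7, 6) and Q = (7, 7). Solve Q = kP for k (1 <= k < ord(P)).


Enumerate multiples of P until we hit Q = (7, 7):
  1P = (7, 6)
  2P = (11, 0)
  3P = (7, 7)
Match found at i = 3.

k = 3


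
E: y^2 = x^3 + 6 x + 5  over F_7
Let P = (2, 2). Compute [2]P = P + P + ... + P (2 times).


k = 2 = 10_2 (binary, LSB first: 01)
Double-and-add from P = (2, 2):
  bit 0 = 0: acc unchanged = O
  bit 1 = 1: acc = O + (4, 3) = (4, 3)

2P = (4, 3)


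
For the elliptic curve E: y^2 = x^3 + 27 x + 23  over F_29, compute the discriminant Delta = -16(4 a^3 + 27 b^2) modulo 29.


4 a^3 + 27 b^2 = 4*27^3 + 27*23^2 = 78732 + 14283 = 93015
Delta = -16 * (93015) = -1488240
Delta mod 29 = 11

Delta = 11 (mod 29)


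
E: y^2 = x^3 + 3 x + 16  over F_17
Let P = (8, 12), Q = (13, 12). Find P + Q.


P != Q, so use the chord formula.
s = (y2 - y1) / (x2 - x1) = (0) / (5) mod 17 = 0
x3 = s^2 - x1 - x2 mod 17 = 0^2 - 8 - 13 = 13
y3 = s (x1 - x3) - y1 mod 17 = 0 * (8 - 13) - 12 = 5

P + Q = (13, 5)


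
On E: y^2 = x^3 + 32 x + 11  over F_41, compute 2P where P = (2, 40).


Doubling: s = (3 x1^2 + a) / (2 y1)
s = (3*2^2 + 32) / (2*40) mod 41 = 19
x3 = s^2 - 2 x1 mod 41 = 19^2 - 2*2 = 29
y3 = s (x1 - x3) - y1 mod 41 = 19 * (2 - 29) - 40 = 21

2P = (29, 21)


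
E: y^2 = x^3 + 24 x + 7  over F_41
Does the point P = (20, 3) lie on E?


Check whether y^2 = x^3 + 24 x + 7 (mod 41) for (x, y) = (20, 3).
LHS: y^2 = 3^2 mod 41 = 9
RHS: x^3 + 24 x + 7 = 20^3 + 24*20 + 7 mod 41 = 0
LHS != RHS

No, not on the curve


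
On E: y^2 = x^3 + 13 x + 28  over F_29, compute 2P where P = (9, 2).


Doubling: s = (3 x1^2 + a) / (2 y1)
s = (3*9^2 + 13) / (2*2) mod 29 = 6
x3 = s^2 - 2 x1 mod 29 = 6^2 - 2*9 = 18
y3 = s (x1 - x3) - y1 mod 29 = 6 * (9 - 18) - 2 = 2

2P = (18, 2)


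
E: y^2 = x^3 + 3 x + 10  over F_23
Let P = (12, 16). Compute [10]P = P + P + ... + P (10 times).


k = 10 = 1010_2 (binary, LSB first: 0101)
Double-and-add from P = (12, 16):
  bit 0 = 0: acc unchanged = O
  bit 1 = 1: acc = O + (7, 11) = (7, 11)
  bit 2 = 0: acc unchanged = (7, 11)
  bit 3 = 1: acc = (7, 11) + (5, 9) = (12, 7)

10P = (12, 7)


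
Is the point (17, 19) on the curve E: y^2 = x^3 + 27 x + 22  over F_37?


Check whether y^2 = x^3 + 27 x + 22 (mod 37) for (x, y) = (17, 19).
LHS: y^2 = 19^2 mod 37 = 28
RHS: x^3 + 27 x + 22 = 17^3 + 27*17 + 22 mod 37 = 29
LHS != RHS

No, not on the curve


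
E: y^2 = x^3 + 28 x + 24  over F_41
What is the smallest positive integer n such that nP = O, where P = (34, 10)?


Compute successive multiples of P until we hit O:
  1P = (34, 10)
  2P = (6, 30)
  3P = (40, 6)
  4P = (13, 17)
  5P = (26, 1)
  6P = (38, 6)
  7P = (11, 8)
  8P = (36, 13)
  ... (continuing to 47P)
  47P = O

ord(P) = 47


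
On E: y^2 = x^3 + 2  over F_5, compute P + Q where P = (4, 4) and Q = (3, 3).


P != Q, so use the chord formula.
s = (y2 - y1) / (x2 - x1) = (4) / (4) mod 5 = 1
x3 = s^2 - x1 - x2 mod 5 = 1^2 - 4 - 3 = 4
y3 = s (x1 - x3) - y1 mod 5 = 1 * (4 - 4) - 4 = 1

P + Q = (4, 1)


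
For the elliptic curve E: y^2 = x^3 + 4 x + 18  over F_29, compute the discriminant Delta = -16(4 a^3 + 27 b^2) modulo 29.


4 a^3 + 27 b^2 = 4*4^3 + 27*18^2 = 256 + 8748 = 9004
Delta = -16 * (9004) = -144064
Delta mod 29 = 8

Delta = 8 (mod 29)


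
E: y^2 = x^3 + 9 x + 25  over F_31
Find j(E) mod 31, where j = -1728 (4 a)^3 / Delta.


Delta = -16(4 a^3 + 27 b^2) mod 31 = 9
-1728 * (4 a)^3 = -1728 * (4*9)^3 mod 31 = 8
j = 8 * 9^(-1) mod 31 = 25

j = 25 (mod 31)


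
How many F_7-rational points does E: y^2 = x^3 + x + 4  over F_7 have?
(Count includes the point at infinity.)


For each x in F_7, count y with y^2 = x^3 + 1 x + 4 mod 7:
  x = 0: RHS = 4, y in [2, 5]  -> 2 point(s)
  x = 2: RHS = 0, y in [0]  -> 1 point(s)
  x = 4: RHS = 2, y in [3, 4]  -> 2 point(s)
  x = 5: RHS = 1, y in [1, 6]  -> 2 point(s)
  x = 6: RHS = 2, y in [3, 4]  -> 2 point(s)
Affine points: 9. Add the point at infinity: total = 10.

#E(F_7) = 10


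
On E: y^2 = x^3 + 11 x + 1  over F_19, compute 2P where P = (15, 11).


Doubling: s = (3 x1^2 + a) / (2 y1)
s = (3*15^2 + 11) / (2*11) mod 19 = 7
x3 = s^2 - 2 x1 mod 19 = 7^2 - 2*15 = 0
y3 = s (x1 - x3) - y1 mod 19 = 7 * (15 - 0) - 11 = 18

2P = (0, 18)


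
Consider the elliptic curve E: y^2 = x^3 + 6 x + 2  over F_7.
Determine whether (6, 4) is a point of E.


Check whether y^2 = x^3 + 6 x + 2 (mod 7) for (x, y) = (6, 4).
LHS: y^2 = 4^2 mod 7 = 2
RHS: x^3 + 6 x + 2 = 6^3 + 6*6 + 2 mod 7 = 2
LHS = RHS

Yes, on the curve


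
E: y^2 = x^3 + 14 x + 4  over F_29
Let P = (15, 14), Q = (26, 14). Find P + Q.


P != Q, so use the chord formula.
s = (y2 - y1) / (x2 - x1) = (0) / (11) mod 29 = 0
x3 = s^2 - x1 - x2 mod 29 = 0^2 - 15 - 26 = 17
y3 = s (x1 - x3) - y1 mod 29 = 0 * (15 - 17) - 14 = 15

P + Q = (17, 15)


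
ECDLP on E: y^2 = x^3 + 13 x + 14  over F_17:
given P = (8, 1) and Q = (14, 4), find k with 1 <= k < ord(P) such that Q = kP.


Enumerate multiples of P until we hit Q = (14, 4):
  1P = (8, 1)
  2P = (14, 13)
  3P = (16, 0)
  4P = (14, 4)
Match found at i = 4.

k = 4


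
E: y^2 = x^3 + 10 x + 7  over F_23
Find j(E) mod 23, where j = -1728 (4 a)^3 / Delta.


Delta = -16(4 a^3 + 27 b^2) mod 23 = 1
-1728 * (4 a)^3 = -1728 * (4*10)^3 mod 23 = 4
j = 4 * 1^(-1) mod 23 = 4

j = 4 (mod 23)


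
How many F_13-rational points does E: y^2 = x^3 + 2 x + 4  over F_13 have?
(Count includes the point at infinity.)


For each x in F_13, count y with y^2 = x^3 + 2 x + 4 mod 13:
  x = 0: RHS = 4, y in [2, 11]  -> 2 point(s)
  x = 2: RHS = 3, y in [4, 9]  -> 2 point(s)
  x = 5: RHS = 9, y in [3, 10]  -> 2 point(s)
  x = 7: RHS = 10, y in [6, 7]  -> 2 point(s)
  x = 8: RHS = 12, y in [5, 8]  -> 2 point(s)
  x = 9: RHS = 10, y in [6, 7]  -> 2 point(s)
  x = 10: RHS = 10, y in [6, 7]  -> 2 point(s)
  x = 12: RHS = 1, y in [1, 12]  -> 2 point(s)
Affine points: 16. Add the point at infinity: total = 17.

#E(F_13) = 17


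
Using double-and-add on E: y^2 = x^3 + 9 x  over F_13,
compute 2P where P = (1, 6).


k = 2 = 10_2 (binary, LSB first: 01)
Double-and-add from P = (1, 6):
  bit 0 = 0: acc unchanged = O
  bit 1 = 1: acc = O + (12, 9) = (12, 9)

2P = (12, 9)


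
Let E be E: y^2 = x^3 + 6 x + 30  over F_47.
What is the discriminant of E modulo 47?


4 a^3 + 27 b^2 = 4*6^3 + 27*30^2 = 864 + 24300 = 25164
Delta = -16 * (25164) = -402624
Delta mod 47 = 25

Delta = 25 (mod 47)


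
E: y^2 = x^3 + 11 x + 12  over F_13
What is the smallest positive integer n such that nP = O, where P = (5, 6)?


Compute successive multiples of P until we hit O:
  1P = (5, 6)
  2P = (2, 9)
  3P = (7, 9)
  4P = (0, 8)
  5P = (4, 4)
  6P = (8, 1)
  7P = (10, 11)
  8P = (12, 0)
  ... (continuing to 16P)
  16P = O

ord(P) = 16


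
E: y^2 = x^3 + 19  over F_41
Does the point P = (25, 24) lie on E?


Check whether y^2 = x^3 + 0 x + 19 (mod 41) for (x, y) = (25, 24).
LHS: y^2 = 24^2 mod 41 = 2
RHS: x^3 + 0 x + 19 = 25^3 + 0*25 + 19 mod 41 = 23
LHS != RHS

No, not on the curve


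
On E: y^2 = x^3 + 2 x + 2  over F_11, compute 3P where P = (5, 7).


k = 3 = 11_2 (binary, LSB first: 11)
Double-and-add from P = (5, 7):
  bit 0 = 1: acc = O + (5, 7) = (5, 7)
  bit 1 = 1: acc = (5, 7) + (1, 4) = (9, 1)

3P = (9, 1)


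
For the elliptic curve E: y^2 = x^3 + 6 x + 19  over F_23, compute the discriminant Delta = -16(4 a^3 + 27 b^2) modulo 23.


4 a^3 + 27 b^2 = 4*6^3 + 27*19^2 = 864 + 9747 = 10611
Delta = -16 * (10611) = -169776
Delta mod 23 = 10

Delta = 10 (mod 23)


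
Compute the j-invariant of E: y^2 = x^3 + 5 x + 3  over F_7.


Delta = -16(4 a^3 + 27 b^2) mod 7 = 5
-1728 * (4 a)^3 = -1728 * (4*5)^3 mod 7 = 6
j = 6 * 5^(-1) mod 7 = 4

j = 4 (mod 7)


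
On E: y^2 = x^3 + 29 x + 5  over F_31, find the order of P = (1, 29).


Compute successive multiples of P until we hit O:
  1P = (1, 29)
  2P = (0, 25)
  3P = (15, 8)
  4P = (25, 7)
  5P = (25, 24)
  6P = (15, 23)
  7P = (0, 6)
  8P = (1, 2)
  ... (continuing to 9P)
  9P = O

ord(P) = 9


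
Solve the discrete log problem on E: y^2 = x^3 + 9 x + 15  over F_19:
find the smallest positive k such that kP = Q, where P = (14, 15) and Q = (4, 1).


Enumerate multiples of P until we hit Q = (4, 1):
  1P = (14, 15)
  2P = (11, 1)
  3P = (1, 14)
  4P = (13, 7)
  5P = (18, 10)
  6P = (4, 1)
Match found at i = 6.

k = 6


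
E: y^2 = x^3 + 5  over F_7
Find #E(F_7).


For each x in F_7, count y with y^2 = x^3 + 0 x + 5 mod 7:
  x = 3: RHS = 4, y in [2, 5]  -> 2 point(s)
  x = 5: RHS = 4, y in [2, 5]  -> 2 point(s)
  x = 6: RHS = 4, y in [2, 5]  -> 2 point(s)
Affine points: 6. Add the point at infinity: total = 7.

#E(F_7) = 7


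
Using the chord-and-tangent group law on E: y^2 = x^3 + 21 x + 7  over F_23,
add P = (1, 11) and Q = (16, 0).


P != Q, so use the chord formula.
s = (y2 - y1) / (x2 - x1) = (12) / (15) mod 23 = 10
x3 = s^2 - x1 - x2 mod 23 = 10^2 - 1 - 16 = 14
y3 = s (x1 - x3) - y1 mod 23 = 10 * (1 - 14) - 11 = 20

P + Q = (14, 20)


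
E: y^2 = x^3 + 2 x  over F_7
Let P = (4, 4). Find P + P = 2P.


Doubling: s = (3 x1^2 + a) / (2 y1)
s = (3*4^2 + 2) / (2*4) mod 7 = 1
x3 = s^2 - 2 x1 mod 7 = 1^2 - 2*4 = 0
y3 = s (x1 - x3) - y1 mod 7 = 1 * (4 - 0) - 4 = 0

2P = (0, 0)


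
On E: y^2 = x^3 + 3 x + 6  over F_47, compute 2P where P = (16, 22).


Doubling: s = (3 x1^2 + a) / (2 y1)
s = (3*16^2 + 3) / (2*22) mod 47 = 25
x3 = s^2 - 2 x1 mod 47 = 25^2 - 2*16 = 29
y3 = s (x1 - x3) - y1 mod 47 = 25 * (16 - 29) - 22 = 29

2P = (29, 29)


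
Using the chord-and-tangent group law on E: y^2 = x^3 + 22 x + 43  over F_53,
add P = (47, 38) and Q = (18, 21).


P != Q, so use the chord formula.
s = (y2 - y1) / (x2 - x1) = (36) / (24) mod 53 = 28
x3 = s^2 - x1 - x2 mod 53 = 28^2 - 47 - 18 = 30
y3 = s (x1 - x3) - y1 mod 53 = 28 * (47 - 30) - 38 = 14

P + Q = (30, 14)


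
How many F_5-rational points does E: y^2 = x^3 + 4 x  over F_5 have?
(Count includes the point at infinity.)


For each x in F_5, count y with y^2 = x^3 + 4 x + 0 mod 5:
  x = 0: RHS = 0, y in [0]  -> 1 point(s)
  x = 1: RHS = 0, y in [0]  -> 1 point(s)
  x = 2: RHS = 1, y in [1, 4]  -> 2 point(s)
  x = 3: RHS = 4, y in [2, 3]  -> 2 point(s)
  x = 4: RHS = 0, y in [0]  -> 1 point(s)
Affine points: 7. Add the point at infinity: total = 8.

#E(F_5) = 8


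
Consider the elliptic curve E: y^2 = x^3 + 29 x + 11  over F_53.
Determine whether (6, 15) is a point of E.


Check whether y^2 = x^3 + 29 x + 11 (mod 53) for (x, y) = (6, 15).
LHS: y^2 = 15^2 mod 53 = 13
RHS: x^3 + 29 x + 11 = 6^3 + 29*6 + 11 mod 53 = 30
LHS != RHS

No, not on the curve


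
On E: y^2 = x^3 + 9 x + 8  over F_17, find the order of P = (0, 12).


Compute successive multiples of P until we hit O:
  1P = (0, 12)
  2P = (2, 0)
  3P = (0, 5)
  4P = O

ord(P) = 4


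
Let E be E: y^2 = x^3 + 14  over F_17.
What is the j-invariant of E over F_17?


Delta = -16(4 a^3 + 27 b^2) mod 17 = 5
-1728 * (4 a)^3 = -1728 * (4*0)^3 mod 17 = 0
j = 0 * 5^(-1) mod 17 = 0

j = 0 (mod 17)


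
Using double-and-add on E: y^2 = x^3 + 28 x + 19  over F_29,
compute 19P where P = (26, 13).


k = 19 = 10011_2 (binary, LSB first: 11001)
Double-and-add from P = (26, 13):
  bit 0 = 1: acc = O + (26, 13) = (26, 13)
  bit 1 = 1: acc = (26, 13) + (7, 6) = (2, 5)
  bit 2 = 0: acc unchanged = (2, 5)
  bit 3 = 0: acc unchanged = (2, 5)
  bit 4 = 1: acc = (2, 5) + (18, 27) = (5, 9)

19P = (5, 9)


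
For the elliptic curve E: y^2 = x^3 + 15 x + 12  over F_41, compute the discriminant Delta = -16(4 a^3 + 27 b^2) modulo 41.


4 a^3 + 27 b^2 = 4*15^3 + 27*12^2 = 13500 + 3888 = 17388
Delta = -16 * (17388) = -278208
Delta mod 41 = 18

Delta = 18 (mod 41)


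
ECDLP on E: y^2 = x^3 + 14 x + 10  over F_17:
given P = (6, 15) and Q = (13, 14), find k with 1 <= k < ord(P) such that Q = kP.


Enumerate multiples of P until we hit Q = (13, 14):
  1P = (6, 15)
  2P = (13, 3)
  3P = (11, 13)
  4P = (9, 10)
  5P = (1, 5)
  6P = (14, 3)
  7P = (12, 11)
  8P = (7, 14)
  9P = (5, 1)
  10P = (15, 12)
  11P = (15, 5)
  12P = (5, 16)
  13P = (7, 3)
  14P = (12, 6)
  15P = (14, 14)
  16P = (1, 12)
  17P = (9, 7)
  18P = (11, 4)
  19P = (13, 14)
Match found at i = 19.

k = 19


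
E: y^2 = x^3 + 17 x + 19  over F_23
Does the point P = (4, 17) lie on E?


Check whether y^2 = x^3 + 17 x + 19 (mod 23) for (x, y) = (4, 17).
LHS: y^2 = 17^2 mod 23 = 13
RHS: x^3 + 17 x + 19 = 4^3 + 17*4 + 19 mod 23 = 13
LHS = RHS

Yes, on the curve


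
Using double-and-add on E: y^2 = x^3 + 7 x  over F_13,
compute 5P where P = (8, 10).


k = 5 = 101_2 (binary, LSB first: 101)
Double-and-add from P = (8, 10):
  bit 0 = 1: acc = O + (8, 10) = (8, 10)
  bit 1 = 0: acc unchanged = (8, 10)
  bit 2 = 1: acc = (8, 10) + (9, 5) = (8, 3)

5P = (8, 3)


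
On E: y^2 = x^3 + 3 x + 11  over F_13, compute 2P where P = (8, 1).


Doubling: s = (3 x1^2 + a) / (2 y1)
s = (3*8^2 + 3) / (2*1) mod 13 = 0
x3 = s^2 - 2 x1 mod 13 = 0^2 - 2*8 = 10
y3 = s (x1 - x3) - y1 mod 13 = 0 * (8 - 10) - 1 = 12

2P = (10, 12)


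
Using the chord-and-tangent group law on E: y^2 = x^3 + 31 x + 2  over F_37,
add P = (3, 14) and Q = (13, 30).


P != Q, so use the chord formula.
s = (y2 - y1) / (x2 - x1) = (16) / (10) mod 37 = 9
x3 = s^2 - x1 - x2 mod 37 = 9^2 - 3 - 13 = 28
y3 = s (x1 - x3) - y1 mod 37 = 9 * (3 - 28) - 14 = 20

P + Q = (28, 20)


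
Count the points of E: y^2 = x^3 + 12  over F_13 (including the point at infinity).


For each x in F_13, count y with y^2 = x^3 + 0 x + 12 mod 13:
  x = 0: RHS = 12, y in [5, 8]  -> 2 point(s)
  x = 1: RHS = 0, y in [0]  -> 1 point(s)
  x = 3: RHS = 0, y in [0]  -> 1 point(s)
  x = 7: RHS = 4, y in [2, 11]  -> 2 point(s)
  x = 8: RHS = 4, y in [2, 11]  -> 2 point(s)
  x = 9: RHS = 0, y in [0]  -> 1 point(s)
  x = 11: RHS = 4, y in [2, 11]  -> 2 point(s)
Affine points: 11. Add the point at infinity: total = 12.

#E(F_13) = 12


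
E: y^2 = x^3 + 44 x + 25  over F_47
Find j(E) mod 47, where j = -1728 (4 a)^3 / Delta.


Delta = -16(4 a^3 + 27 b^2) mod 47 = 4
-1728 * (4 a)^3 = -1728 * (4*44)^3 mod 47 = 27
j = 27 * 4^(-1) mod 47 = 42

j = 42 (mod 47)


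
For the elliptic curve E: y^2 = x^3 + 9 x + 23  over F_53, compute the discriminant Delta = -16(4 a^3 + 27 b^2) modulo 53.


4 a^3 + 27 b^2 = 4*9^3 + 27*23^2 = 2916 + 14283 = 17199
Delta = -16 * (17199) = -275184
Delta mod 53 = 45

Delta = 45 (mod 53)


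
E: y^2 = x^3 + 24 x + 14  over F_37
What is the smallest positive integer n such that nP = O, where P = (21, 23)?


Compute successive multiples of P until we hit O:
  1P = (21, 23)
  2P = (6, 2)
  3P = (9, 16)
  4P = (4, 27)
  5P = (15, 30)
  6P = (26, 26)
  7P = (17, 9)
  8P = (2, 25)
  ... (continuing to 22P)
  22P = O

ord(P) = 22


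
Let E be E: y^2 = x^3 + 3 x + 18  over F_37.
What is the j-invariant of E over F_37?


Delta = -16(4 a^3 + 27 b^2) mod 37 = 14
-1728 * (4 a)^3 = -1728 * (4*3)^3 mod 37 = 27
j = 27 * 14^(-1) mod 37 = 31

j = 31 (mod 37)


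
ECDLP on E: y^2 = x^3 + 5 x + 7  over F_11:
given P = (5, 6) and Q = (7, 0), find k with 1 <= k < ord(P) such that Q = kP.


Enumerate multiples of P until we hit Q = (7, 0):
  1P = (5, 6)
  2P = (10, 1)
  3P = (8, 8)
  4P = (7, 0)
Match found at i = 4.

k = 4


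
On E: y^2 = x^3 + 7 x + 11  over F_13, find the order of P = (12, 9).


Compute successive multiples of P until we hit O:
  1P = (12, 9)
  2P = (6, 3)
  3P = (9, 7)
  4P = (4, 5)
  5P = (7, 0)
  6P = (4, 8)
  7P = (9, 6)
  8P = (6, 10)
  ... (continuing to 10P)
  10P = O

ord(P) = 10


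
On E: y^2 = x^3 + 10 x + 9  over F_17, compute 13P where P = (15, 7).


k = 13 = 1101_2 (binary, LSB first: 1011)
Double-and-add from P = (15, 7):
  bit 0 = 1: acc = O + (15, 7) = (15, 7)
  bit 1 = 0: acc unchanged = (15, 7)
  bit 2 = 1: acc = (15, 7) + (12, 2) = (6, 8)
  bit 3 = 1: acc = (6, 8) + (10, 15) = (3, 10)

13P = (3, 10)


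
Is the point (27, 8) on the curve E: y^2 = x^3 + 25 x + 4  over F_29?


Check whether y^2 = x^3 + 25 x + 4 (mod 29) for (x, y) = (27, 8).
LHS: y^2 = 8^2 mod 29 = 6
RHS: x^3 + 25 x + 4 = 27^3 + 25*27 + 4 mod 29 = 4
LHS != RHS

No, not on the curve


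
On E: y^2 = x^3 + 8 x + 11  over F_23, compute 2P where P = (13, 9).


Doubling: s = (3 x1^2 + a) / (2 y1)
s = (3*13^2 + 8) / (2*9) mod 23 = 12
x3 = s^2 - 2 x1 mod 23 = 12^2 - 2*13 = 3
y3 = s (x1 - x3) - y1 mod 23 = 12 * (13 - 3) - 9 = 19

2P = (3, 19)


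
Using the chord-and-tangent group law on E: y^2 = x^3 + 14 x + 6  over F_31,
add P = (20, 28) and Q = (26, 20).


P != Q, so use the chord formula.
s = (y2 - y1) / (x2 - x1) = (23) / (6) mod 31 = 9
x3 = s^2 - x1 - x2 mod 31 = 9^2 - 20 - 26 = 4
y3 = s (x1 - x3) - y1 mod 31 = 9 * (20 - 4) - 28 = 23

P + Q = (4, 23)


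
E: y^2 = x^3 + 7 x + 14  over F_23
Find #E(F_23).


For each x in F_23, count y with y^2 = x^3 + 7 x + 14 mod 23:
  x = 2: RHS = 13, y in [6, 17]  -> 2 point(s)
  x = 3: RHS = 16, y in [4, 19]  -> 2 point(s)
  x = 5: RHS = 13, y in [6, 17]  -> 2 point(s)
  x = 9: RHS = 1, y in [1, 22]  -> 2 point(s)
  x = 10: RHS = 3, y in [7, 16]  -> 2 point(s)
  x = 12: RHS = 9, y in [3, 20]  -> 2 point(s)
  x = 13: RHS = 2, y in [5, 18]  -> 2 point(s)
  x = 14: RHS = 4, y in [2, 21]  -> 2 point(s)
  x = 16: RHS = 13, y in [6, 17]  -> 2 point(s)
  x = 17: RHS = 9, y in [3, 20]  -> 2 point(s)
  x = 20: RHS = 12, y in [9, 14]  -> 2 point(s)
  x = 22: RHS = 6, y in [11, 12]  -> 2 point(s)
Affine points: 24. Add the point at infinity: total = 25.

#E(F_23) = 25


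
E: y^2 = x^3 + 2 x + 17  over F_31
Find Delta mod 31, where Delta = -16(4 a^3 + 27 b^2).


4 a^3 + 27 b^2 = 4*2^3 + 27*17^2 = 32 + 7803 = 7835
Delta = -16 * (7835) = -125360
Delta mod 31 = 4

Delta = 4 (mod 31)


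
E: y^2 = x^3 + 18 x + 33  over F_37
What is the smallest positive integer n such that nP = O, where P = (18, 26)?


Compute successive multiples of P until we hit O:
  1P = (18, 26)
  2P = (28, 17)
  3P = (24, 9)
  4P = (2, 15)
  5P = (26, 24)
  6P = (0, 25)
  7P = (23, 21)
  8P = (34, 27)
  ... (continuing to 17P)
  17P = O

ord(P) = 17


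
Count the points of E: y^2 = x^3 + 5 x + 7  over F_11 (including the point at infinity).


For each x in F_11, count y with y^2 = x^3 + 5 x + 7 mod 11:
  x = 2: RHS = 3, y in [5, 6]  -> 2 point(s)
  x = 3: RHS = 5, y in [4, 7]  -> 2 point(s)
  x = 4: RHS = 3, y in [5, 6]  -> 2 point(s)
  x = 5: RHS = 3, y in [5, 6]  -> 2 point(s)
  x = 6: RHS = 0, y in [0]  -> 1 point(s)
  x = 7: RHS = 0, y in [0]  -> 1 point(s)
  x = 8: RHS = 9, y in [3, 8]  -> 2 point(s)
  x = 9: RHS = 0, y in [0]  -> 1 point(s)
  x = 10: RHS = 1, y in [1, 10]  -> 2 point(s)
Affine points: 15. Add the point at infinity: total = 16.

#E(F_11) = 16


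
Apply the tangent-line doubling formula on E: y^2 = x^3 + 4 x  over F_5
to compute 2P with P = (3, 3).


Doubling: s = (3 x1^2 + a) / (2 y1)
s = (3*3^2 + 4) / (2*3) mod 5 = 1
x3 = s^2 - 2 x1 mod 5 = 1^2 - 2*3 = 0
y3 = s (x1 - x3) - y1 mod 5 = 1 * (3 - 0) - 3 = 0

2P = (0, 0)


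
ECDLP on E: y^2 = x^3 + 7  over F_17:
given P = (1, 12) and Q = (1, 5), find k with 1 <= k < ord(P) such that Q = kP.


Enumerate multiples of P until we hit Q = (1, 5):
  1P = (1, 12)
  2P = (2, 7)
  3P = (5, 8)
  4P = (12, 16)
  5P = (12, 1)
  6P = (5, 9)
  7P = (2, 10)
  8P = (1, 5)
Match found at i = 8.

k = 8


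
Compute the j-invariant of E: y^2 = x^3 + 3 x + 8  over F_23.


Delta = -16(4 a^3 + 27 b^2) mod 23 = 18
-1728 * (4 a)^3 = -1728 * (4*3)^3 mod 23 = 14
j = 14 * 18^(-1) mod 23 = 11

j = 11 (mod 23)


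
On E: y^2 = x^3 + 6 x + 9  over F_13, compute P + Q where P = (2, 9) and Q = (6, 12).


P != Q, so use the chord formula.
s = (y2 - y1) / (x2 - x1) = (3) / (4) mod 13 = 4
x3 = s^2 - x1 - x2 mod 13 = 4^2 - 2 - 6 = 8
y3 = s (x1 - x3) - y1 mod 13 = 4 * (2 - 8) - 9 = 6

P + Q = (8, 6)


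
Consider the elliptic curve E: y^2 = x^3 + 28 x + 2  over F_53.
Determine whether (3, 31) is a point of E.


Check whether y^2 = x^3 + 28 x + 2 (mod 53) for (x, y) = (3, 31).
LHS: y^2 = 31^2 mod 53 = 7
RHS: x^3 + 28 x + 2 = 3^3 + 28*3 + 2 mod 53 = 7
LHS = RHS

Yes, on the curve


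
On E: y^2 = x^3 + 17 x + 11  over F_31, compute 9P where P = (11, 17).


k = 9 = 1001_2 (binary, LSB first: 1001)
Double-and-add from P = (11, 17):
  bit 0 = 1: acc = O + (11, 17) = (11, 17)
  bit 1 = 0: acc unchanged = (11, 17)
  bit 2 = 0: acc unchanged = (11, 17)
  bit 3 = 1: acc = (11, 17) + (7, 16) = (15, 13)

9P = (15, 13)


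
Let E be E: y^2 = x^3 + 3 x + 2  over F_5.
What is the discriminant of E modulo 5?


4 a^3 + 27 b^2 = 4*3^3 + 27*2^2 = 108 + 108 = 216
Delta = -16 * (216) = -3456
Delta mod 5 = 4

Delta = 4 (mod 5)


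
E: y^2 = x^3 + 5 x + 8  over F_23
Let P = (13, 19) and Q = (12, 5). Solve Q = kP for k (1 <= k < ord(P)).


Enumerate multiples of P until we hit Q = (12, 5):
  1P = (13, 19)
  2P = (22, 5)
  3P = (12, 5)
Match found at i = 3.

k = 3


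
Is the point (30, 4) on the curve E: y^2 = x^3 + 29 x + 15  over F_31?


Check whether y^2 = x^3 + 29 x + 15 (mod 31) for (x, y) = (30, 4).
LHS: y^2 = 4^2 mod 31 = 16
RHS: x^3 + 29 x + 15 = 30^3 + 29*30 + 15 mod 31 = 16
LHS = RHS

Yes, on the curve


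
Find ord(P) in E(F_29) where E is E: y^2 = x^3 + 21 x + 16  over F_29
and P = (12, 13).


Compute successive multiples of P until we hit O:
  1P = (12, 13)
  2P = (12, 16)
  3P = O

ord(P) = 3


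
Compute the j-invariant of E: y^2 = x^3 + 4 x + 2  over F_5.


Delta = -16(4 a^3 + 27 b^2) mod 5 = 1
-1728 * (4 a)^3 = -1728 * (4*4)^3 mod 5 = 2
j = 2 * 1^(-1) mod 5 = 2

j = 2 (mod 5)


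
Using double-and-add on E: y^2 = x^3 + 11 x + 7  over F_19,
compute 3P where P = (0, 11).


k = 3 = 11_2 (binary, LSB first: 11)
Double-and-add from P = (0, 11):
  bit 0 = 1: acc = O + (0, 11) = (0, 11)
  bit 1 = 1: acc = (0, 11) + (5, 15) = (4, 1)

3P = (4, 1)


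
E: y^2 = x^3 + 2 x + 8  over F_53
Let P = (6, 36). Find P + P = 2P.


Doubling: s = (3 x1^2 + a) / (2 y1)
s = (3*6^2 + 2) / (2*36) mod 53 = 3
x3 = s^2 - 2 x1 mod 53 = 3^2 - 2*6 = 50
y3 = s (x1 - x3) - y1 mod 53 = 3 * (6 - 50) - 36 = 44

2P = (50, 44)


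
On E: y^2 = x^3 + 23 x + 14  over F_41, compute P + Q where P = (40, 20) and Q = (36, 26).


P != Q, so use the chord formula.
s = (y2 - y1) / (x2 - x1) = (6) / (37) mod 41 = 19
x3 = s^2 - x1 - x2 mod 41 = 19^2 - 40 - 36 = 39
y3 = s (x1 - x3) - y1 mod 41 = 19 * (40 - 39) - 20 = 40

P + Q = (39, 40)


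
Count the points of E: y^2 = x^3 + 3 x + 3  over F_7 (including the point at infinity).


For each x in F_7, count y with y^2 = x^3 + 3 x + 3 mod 7:
  x = 1: RHS = 0, y in [0]  -> 1 point(s)
  x = 3: RHS = 4, y in [2, 5]  -> 2 point(s)
  x = 4: RHS = 2, y in [3, 4]  -> 2 point(s)
Affine points: 5. Add the point at infinity: total = 6.

#E(F_7) = 6


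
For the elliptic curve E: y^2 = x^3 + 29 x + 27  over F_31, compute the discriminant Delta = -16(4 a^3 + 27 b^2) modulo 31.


4 a^3 + 27 b^2 = 4*29^3 + 27*27^2 = 97556 + 19683 = 117239
Delta = -16 * (117239) = -1875824
Delta mod 31 = 17

Delta = 17 (mod 31)


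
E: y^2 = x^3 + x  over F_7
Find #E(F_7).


For each x in F_7, count y with y^2 = x^3 + 1 x + 0 mod 7:
  x = 0: RHS = 0, y in [0]  -> 1 point(s)
  x = 1: RHS = 2, y in [3, 4]  -> 2 point(s)
  x = 3: RHS = 2, y in [3, 4]  -> 2 point(s)
  x = 5: RHS = 4, y in [2, 5]  -> 2 point(s)
Affine points: 7. Add the point at infinity: total = 8.

#E(F_7) = 8


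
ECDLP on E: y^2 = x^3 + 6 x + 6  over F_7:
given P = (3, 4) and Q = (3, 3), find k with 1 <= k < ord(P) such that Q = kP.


Enumerate multiples of P until we hit Q = (3, 3):
  1P = (3, 4)
  2P = (5, 0)
  3P = (3, 3)
Match found at i = 3.

k = 3


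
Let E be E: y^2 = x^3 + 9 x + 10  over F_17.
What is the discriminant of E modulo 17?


4 a^3 + 27 b^2 = 4*9^3 + 27*10^2 = 2916 + 2700 = 5616
Delta = -16 * (5616) = -89856
Delta mod 17 = 6

Delta = 6 (mod 17)


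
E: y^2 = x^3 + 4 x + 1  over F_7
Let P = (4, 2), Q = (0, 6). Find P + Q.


P != Q, so use the chord formula.
s = (y2 - y1) / (x2 - x1) = (4) / (3) mod 7 = 6
x3 = s^2 - x1 - x2 mod 7 = 6^2 - 4 - 0 = 4
y3 = s (x1 - x3) - y1 mod 7 = 6 * (4 - 4) - 2 = 5

P + Q = (4, 5)


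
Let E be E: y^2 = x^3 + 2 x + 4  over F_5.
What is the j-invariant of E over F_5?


Delta = -16(4 a^3 + 27 b^2) mod 5 = 1
-1728 * (4 a)^3 = -1728 * (4*2)^3 mod 5 = 4
j = 4 * 1^(-1) mod 5 = 4

j = 4 (mod 5)


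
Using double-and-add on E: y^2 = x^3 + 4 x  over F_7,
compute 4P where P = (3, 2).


k = 4 = 100_2 (binary, LSB first: 001)
Double-and-add from P = (3, 2):
  bit 0 = 0: acc unchanged = O
  bit 1 = 0: acc unchanged = O
  bit 2 = 1: acc = O + (0, 0) = (0, 0)

4P = (0, 0)


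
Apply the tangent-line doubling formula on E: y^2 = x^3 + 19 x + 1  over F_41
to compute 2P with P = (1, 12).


Doubling: s = (3 x1^2 + a) / (2 y1)
s = (3*1^2 + 19) / (2*12) mod 41 = 18
x3 = s^2 - 2 x1 mod 41 = 18^2 - 2*1 = 35
y3 = s (x1 - x3) - y1 mod 41 = 18 * (1 - 35) - 12 = 32

2P = (35, 32)
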